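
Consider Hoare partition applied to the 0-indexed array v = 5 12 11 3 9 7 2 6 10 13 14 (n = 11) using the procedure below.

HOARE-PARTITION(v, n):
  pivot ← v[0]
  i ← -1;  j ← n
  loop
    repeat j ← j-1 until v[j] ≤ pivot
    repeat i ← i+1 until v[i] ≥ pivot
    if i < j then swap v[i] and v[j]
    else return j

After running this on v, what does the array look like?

2 3 11 12 9 7 5 6 10 13 14

pivot=5
j stops at 6 (2), i stops at 0 (5); swap ⇒ 2 12 11 3 9 7 5 6 10 13 14
j stops at 3 (3), i stops at 1 (12); swap ⇒ 2 3 11 12 9 7 5 6 10 13 14
j stops at 1, i stops at 2; i≥j ⇒ return 1. v=2 3 11 12 9 7 5 6 10 13 14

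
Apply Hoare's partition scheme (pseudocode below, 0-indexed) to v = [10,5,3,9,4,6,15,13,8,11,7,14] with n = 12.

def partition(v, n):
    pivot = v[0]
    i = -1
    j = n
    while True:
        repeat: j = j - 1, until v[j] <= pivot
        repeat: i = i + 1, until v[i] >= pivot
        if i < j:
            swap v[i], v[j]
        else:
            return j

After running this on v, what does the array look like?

pivot=10
j stops at 10 (7), i stops at 0 (10); swap ⇒ [7,5,3,9,4,6,15,13,8,11,10,14]
j stops at 8 (8), i stops at 6 (15); swap ⇒ [7,5,3,9,4,6,8,13,15,11,10,14]
j stops at 6, i stops at 7; i≥j ⇒ return 6. v=[7,5,3,9,4,6,8,13,15,11,10,14]

[7,5,3,9,4,6,8,13,15,11,10,14]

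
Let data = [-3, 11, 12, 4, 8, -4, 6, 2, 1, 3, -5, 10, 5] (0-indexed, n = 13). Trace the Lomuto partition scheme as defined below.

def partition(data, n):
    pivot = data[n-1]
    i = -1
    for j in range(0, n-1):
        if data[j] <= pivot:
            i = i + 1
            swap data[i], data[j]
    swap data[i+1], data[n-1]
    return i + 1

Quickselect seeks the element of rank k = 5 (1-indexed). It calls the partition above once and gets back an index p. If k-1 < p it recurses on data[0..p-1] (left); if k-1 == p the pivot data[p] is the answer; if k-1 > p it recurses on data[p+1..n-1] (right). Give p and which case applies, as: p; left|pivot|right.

pivot = data[12] = 5; i = -1
j=0: data[0]=-3 ≤ 5 → i=0, swap data[0],data[0] (no change) → [-3, 11, 12, 4, 8, -4, 6, 2, 1, 3, -5, 10, 5]
j=1: data[1]=11 > 5 → no swap
j=2: data[2]=12 > 5 → no swap
j=3: data[3]=4 ≤ 5 → i=1, swap data[1],data[3] → [-3, 4, 12, 11, 8, -4, 6, 2, 1, 3, -5, 10, 5]
j=4: data[4]=8 > 5 → no swap
j=5: data[5]=-4 ≤ 5 → i=2, swap data[2],data[5] → [-3, 4, -4, 11, 8, 12, 6, 2, 1, 3, -5, 10, 5]
j=6: data[6]=6 > 5 → no swap
j=7: data[7]=2 ≤ 5 → i=3, swap data[3],data[7] → [-3, 4, -4, 2, 8, 12, 6, 11, 1, 3, -5, 10, 5]
j=8: data[8]=1 ≤ 5 → i=4, swap data[4],data[8] → [-3, 4, -4, 2, 1, 12, 6, 11, 8, 3, -5, 10, 5]
j=9: data[9]=3 ≤ 5 → i=5, swap data[5],data[9] → [-3, 4, -4, 2, 1, 3, 6, 11, 8, 12, -5, 10, 5]
j=10: data[10]=-5 ≤ 5 → i=6, swap data[6],data[10] → [-3, 4, -4, 2, 1, 3, -5, 11, 8, 12, 6, 10, 5]
j=11: data[11]=10 > 5 → no swap
final swap data[7],data[12] → [-3, 4, -4, 2, 1, 3, -5, 5, 8, 12, 6, 10, 11]; return 7
p = 7; k-1 = 4 < 7 ⇒ left

7; left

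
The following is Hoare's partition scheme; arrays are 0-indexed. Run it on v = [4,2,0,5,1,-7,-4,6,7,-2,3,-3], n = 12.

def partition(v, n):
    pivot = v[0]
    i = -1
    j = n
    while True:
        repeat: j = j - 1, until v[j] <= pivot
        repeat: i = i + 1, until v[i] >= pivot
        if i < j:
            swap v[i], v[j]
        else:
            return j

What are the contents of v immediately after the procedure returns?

pivot=4
j stops at 11 (-3), i stops at 0 (4); swap ⇒ [-3,2,0,5,1,-7,-4,6,7,-2,3,4]
j stops at 10 (3), i stops at 3 (5); swap ⇒ [-3,2,0,3,1,-7,-4,6,7,-2,5,4]
j stops at 9 (-2), i stops at 7 (6); swap ⇒ [-3,2,0,3,1,-7,-4,-2,7,6,5,4]
j stops at 7, i stops at 8; i≥j ⇒ return 7. v=[-3,2,0,3,1,-7,-4,-2,7,6,5,4]

[-3,2,0,3,1,-7,-4,-2,7,6,5,4]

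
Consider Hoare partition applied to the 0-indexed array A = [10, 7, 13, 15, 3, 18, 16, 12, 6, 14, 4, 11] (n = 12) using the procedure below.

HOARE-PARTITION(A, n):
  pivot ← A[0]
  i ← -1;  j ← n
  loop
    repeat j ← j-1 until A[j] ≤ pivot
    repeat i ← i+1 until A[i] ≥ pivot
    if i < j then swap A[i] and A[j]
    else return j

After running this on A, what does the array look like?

pivot = A[0] = 10; i = -1, j = 12
j→10 (A[10]=4≤10), i→0 (A[0]=10≥10); i<j, swap → [4, 7, 13, 15, 3, 18, 16, 12, 6, 14, 10, 11]
j→8 (A[8]=6≤10), i→2 (A[2]=13≥10); i<j, swap → [4, 7, 6, 15, 3, 18, 16, 12, 13, 14, 10, 11]
j→4 (A[4]=3≤10), i→3 (A[3]=15≥10); i<j, swap → [4, 7, 6, 3, 15, 18, 16, 12, 13, 14, 10, 11]
j→3, i→4; i≥j, return j=3. A = [4, 7, 6, 3, 15, 18, 16, 12, 13, 14, 10, 11]

[4, 7, 6, 3, 15, 18, 16, 12, 13, 14, 10, 11]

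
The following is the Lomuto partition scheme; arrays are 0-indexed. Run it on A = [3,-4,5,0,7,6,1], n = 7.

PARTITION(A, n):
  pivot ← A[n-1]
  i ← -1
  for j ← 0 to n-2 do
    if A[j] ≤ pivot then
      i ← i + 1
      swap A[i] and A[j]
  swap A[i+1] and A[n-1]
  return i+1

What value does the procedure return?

pivot = A[6] = 1; i = -1
j=0: A[0]=3 > 1 → no swap
j=1: A[1]=-4 ≤ 1 → i=0, swap A[0],A[1] → [-4,3,5,0,7,6,1]
j=2: A[2]=5 > 1 → no swap
j=3: A[3]=0 ≤ 1 → i=1, swap A[1],A[3] → [-4,0,5,3,7,6,1]
j=4: A[4]=7 > 1 → no swap
j=5: A[5]=6 > 1 → no swap
final swap A[2],A[6] → [-4,0,1,3,7,6,5]; return 2

2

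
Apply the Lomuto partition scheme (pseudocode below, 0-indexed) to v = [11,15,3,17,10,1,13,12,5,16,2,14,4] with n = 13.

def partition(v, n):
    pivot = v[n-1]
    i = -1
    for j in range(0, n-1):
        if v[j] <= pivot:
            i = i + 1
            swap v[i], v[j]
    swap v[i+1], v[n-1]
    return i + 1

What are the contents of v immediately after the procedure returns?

pivot = v[12] = 4; i = -1
j=0: v[0]=11 > 4 → no swap
j=1: v[1]=15 > 4 → no swap
j=2: v[2]=3 ≤ 4 → i=0, swap v[0],v[2] → [3,15,11,17,10,1,13,12,5,16,2,14,4]
j=3: v[3]=17 > 4 → no swap
j=4: v[4]=10 > 4 → no swap
j=5: v[5]=1 ≤ 4 → i=1, swap v[1],v[5] → [3,1,11,17,10,15,13,12,5,16,2,14,4]
j=6: v[6]=13 > 4 → no swap
j=7: v[7]=12 > 4 → no swap
j=8: v[8]=5 > 4 → no swap
j=9: v[9]=16 > 4 → no swap
j=10: v[10]=2 ≤ 4 → i=2, swap v[2],v[10] → [3,1,2,17,10,15,13,12,5,16,11,14,4]
j=11: v[11]=14 > 4 → no swap
final swap v[3],v[12] → [3,1,2,4,10,15,13,12,5,16,11,14,17]; return 3

[3,1,2,4,10,15,13,12,5,16,11,14,17]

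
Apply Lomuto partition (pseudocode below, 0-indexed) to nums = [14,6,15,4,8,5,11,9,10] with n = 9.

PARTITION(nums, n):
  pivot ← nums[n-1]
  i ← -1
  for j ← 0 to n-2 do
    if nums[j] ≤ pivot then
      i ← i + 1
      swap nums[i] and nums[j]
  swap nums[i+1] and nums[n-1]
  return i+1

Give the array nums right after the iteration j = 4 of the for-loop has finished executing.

pivot=10, i=-1
j=0: 14>10, skip
j=1: 6≤10, i=0, swap(0,1) ⇒ [6,14,15,4,8,5,11,9,10]
j=2: 15>10, skip
j=3: 4≤10, i=1, swap(1,3) ⇒ [6,4,15,14,8,5,11,9,10]
j=4: 8≤10, i=2, swap(2,4) ⇒ [6,4,8,14,15,5,11,9,10]
(after j=4) nums = [6,4,8,14,15,5,11,9,10]

[6,4,8,14,15,5,11,9,10]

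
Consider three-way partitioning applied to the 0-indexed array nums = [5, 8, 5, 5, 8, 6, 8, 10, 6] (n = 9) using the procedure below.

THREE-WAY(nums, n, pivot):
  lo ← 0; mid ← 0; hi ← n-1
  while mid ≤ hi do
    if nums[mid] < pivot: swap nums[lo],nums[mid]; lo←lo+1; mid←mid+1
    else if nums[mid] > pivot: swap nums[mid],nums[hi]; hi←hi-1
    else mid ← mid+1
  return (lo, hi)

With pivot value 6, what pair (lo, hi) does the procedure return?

lo=0 mid=0 hi=8
5<6: swap(0,0), lo=1 mid=1 ⇒ [5, 8, 5, 5, 8, 6, 8, 10, 6]
8>6: swap(1,8), hi=7 ⇒ [5, 6, 5, 5, 8, 6, 8, 10, 8]
6=6: mid=2
5<6: swap(1,2), lo=2 mid=3 ⇒ [5, 5, 6, 5, 8, 6, 8, 10, 8]
5<6: swap(2,3), lo=3 mid=4 ⇒ [5, 5, 5, 6, 8, 6, 8, 10, 8]
8>6: swap(4,7), hi=6 ⇒ [5, 5, 5, 6, 10, 6, 8, 8, 8]
10>6: swap(4,6), hi=5 ⇒ [5, 5, 5, 6, 8, 6, 10, 8, 8]
8>6: swap(4,5), hi=4 ⇒ [5, 5, 5, 6, 6, 8, 10, 8, 8]
6=6: mid=5
done. lo=3 hi=4; nums=[5, 5, 5, 6, 6, 8, 10, 8, 8]

(3, 4)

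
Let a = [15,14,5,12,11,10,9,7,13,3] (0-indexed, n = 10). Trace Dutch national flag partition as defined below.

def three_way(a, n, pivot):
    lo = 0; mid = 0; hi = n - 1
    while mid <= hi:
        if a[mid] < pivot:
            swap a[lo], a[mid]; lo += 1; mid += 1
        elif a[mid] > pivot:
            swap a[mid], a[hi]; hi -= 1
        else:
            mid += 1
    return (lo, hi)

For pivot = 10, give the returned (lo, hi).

pivot = 10; lo=0, mid=0, hi=9
a[mid]=15>10: swap a[0],a[9]; hi=8 → [3,14,5,12,11,10,9,7,13,15]
a[mid]=3<10: swap a[0],a[0]; lo=1,mid=1 → [3,14,5,12,11,10,9,7,13,15]
a[mid]=14>10: swap a[1],a[8]; hi=7 → [3,13,5,12,11,10,9,7,14,15]
a[mid]=13>10: swap a[1],a[7]; hi=6 → [3,7,5,12,11,10,9,13,14,15]
a[mid]=7<10: swap a[1],a[1]; lo=2,mid=2 → [3,7,5,12,11,10,9,13,14,15]
a[mid]=5<10: swap a[2],a[2]; lo=3,mid=3 → [3,7,5,12,11,10,9,13,14,15]
a[mid]=12>10: swap a[3],a[6]; hi=5 → [3,7,5,9,11,10,12,13,14,15]
a[mid]=9<10: swap a[3],a[3]; lo=4,mid=4 → [3,7,5,9,11,10,12,13,14,15]
a[mid]=11>10: swap a[4],a[5]; hi=4 → [3,7,5,9,10,11,12,13,14,15]
a[mid]=10=10: mid=5
end: lo=4, hi=4; a = [3,7,5,9,10,11,12,13,14,15]

(4, 4)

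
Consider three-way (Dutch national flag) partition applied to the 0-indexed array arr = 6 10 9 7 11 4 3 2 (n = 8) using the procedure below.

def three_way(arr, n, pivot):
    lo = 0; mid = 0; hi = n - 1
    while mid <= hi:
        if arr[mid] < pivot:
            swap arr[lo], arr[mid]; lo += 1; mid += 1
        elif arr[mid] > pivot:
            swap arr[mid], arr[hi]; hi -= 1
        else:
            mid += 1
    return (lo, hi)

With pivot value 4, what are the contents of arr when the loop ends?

2 3 4 11 7 9 10 6

lo=0 mid=0 hi=7
6>4: swap(0,7), hi=6 ⇒ 2 10 9 7 11 4 3 6
2<4: swap(0,0), lo=1 mid=1 ⇒ 2 10 9 7 11 4 3 6
10>4: swap(1,6), hi=5 ⇒ 2 3 9 7 11 4 10 6
3<4: swap(1,1), lo=2 mid=2 ⇒ 2 3 9 7 11 4 10 6
9>4: swap(2,5), hi=4 ⇒ 2 3 4 7 11 9 10 6
4=4: mid=3
7>4: swap(3,4), hi=3 ⇒ 2 3 4 11 7 9 10 6
11>4: swap(3,3), hi=2 ⇒ 2 3 4 11 7 9 10 6
done. lo=2 hi=2; arr=2 3 4 11 7 9 10 6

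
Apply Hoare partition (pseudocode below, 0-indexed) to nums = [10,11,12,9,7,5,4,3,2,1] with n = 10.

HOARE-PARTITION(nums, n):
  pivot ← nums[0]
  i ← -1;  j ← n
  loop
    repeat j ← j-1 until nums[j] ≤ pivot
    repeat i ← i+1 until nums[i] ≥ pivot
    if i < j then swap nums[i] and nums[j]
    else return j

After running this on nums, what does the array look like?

pivot=10
j stops at 9 (1), i stops at 0 (10); swap ⇒ [1,11,12,9,7,5,4,3,2,10]
j stops at 8 (2), i stops at 1 (11); swap ⇒ [1,2,12,9,7,5,4,3,11,10]
j stops at 7 (3), i stops at 2 (12); swap ⇒ [1,2,3,9,7,5,4,12,11,10]
j stops at 6, i stops at 7; i≥j ⇒ return 6. nums=[1,2,3,9,7,5,4,12,11,10]

[1,2,3,9,7,5,4,12,11,10]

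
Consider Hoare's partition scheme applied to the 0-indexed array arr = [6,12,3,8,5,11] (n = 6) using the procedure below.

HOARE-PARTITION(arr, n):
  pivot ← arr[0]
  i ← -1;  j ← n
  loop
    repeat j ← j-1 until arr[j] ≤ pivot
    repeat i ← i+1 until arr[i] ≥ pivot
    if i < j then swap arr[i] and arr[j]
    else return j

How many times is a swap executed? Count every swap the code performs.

2

pivot=6
j stops at 4 (5), i stops at 0 (6); swap ⇒ [5,12,3,8,6,11]
j stops at 2 (3), i stops at 1 (12); swap ⇒ [5,3,12,8,6,11]
j stops at 1, i stops at 2; i≥j ⇒ return 1. arr=[5,3,12,8,6,11]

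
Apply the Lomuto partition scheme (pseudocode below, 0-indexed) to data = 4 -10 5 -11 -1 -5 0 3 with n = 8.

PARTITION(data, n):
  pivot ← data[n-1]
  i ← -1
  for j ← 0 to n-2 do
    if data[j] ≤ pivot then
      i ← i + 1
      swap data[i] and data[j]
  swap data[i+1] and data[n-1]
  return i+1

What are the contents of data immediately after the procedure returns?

-10 -11 -1 -5 0 3 5 4

pivot=3, i=-1
j=0: 4>3, skip
j=1: -10≤3, i=0, swap(0,1) ⇒ -10 4 5 -11 -1 -5 0 3
j=2: 5>3, skip
j=3: -11≤3, i=1, swap(1,3) ⇒ -10 -11 5 4 -1 -5 0 3
j=4: -1≤3, i=2, swap(2,4) ⇒ -10 -11 -1 4 5 -5 0 3
j=5: -5≤3, i=3, swap(3,5) ⇒ -10 -11 -1 -5 5 4 0 3
j=6: 0≤3, i=4, swap(4,6) ⇒ -10 -11 -1 -5 0 4 5 3
swap(5,7) ⇒ -10 -11 -1 -5 0 3 5 4; return 5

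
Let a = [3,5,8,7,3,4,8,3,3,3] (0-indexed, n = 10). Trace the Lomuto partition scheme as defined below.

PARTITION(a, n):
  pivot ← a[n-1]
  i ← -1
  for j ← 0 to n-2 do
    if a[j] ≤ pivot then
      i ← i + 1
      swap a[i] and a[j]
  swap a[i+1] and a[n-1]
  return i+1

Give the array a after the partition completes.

[3,3,3,3,3,4,8,8,7,5]

pivot = a[9] = 3; i = -1
j=0: a[0]=3 ≤ 3 → i=0, swap a[0],a[0] (no change) → [3,5,8,7,3,4,8,3,3,3]
j=1: a[1]=5 > 3 → no swap
j=2: a[2]=8 > 3 → no swap
j=3: a[3]=7 > 3 → no swap
j=4: a[4]=3 ≤ 3 → i=1, swap a[1],a[4] → [3,3,8,7,5,4,8,3,3,3]
j=5: a[5]=4 > 3 → no swap
j=6: a[6]=8 > 3 → no swap
j=7: a[7]=3 ≤ 3 → i=2, swap a[2],a[7] → [3,3,3,7,5,4,8,8,3,3]
j=8: a[8]=3 ≤ 3 → i=3, swap a[3],a[8] → [3,3,3,3,5,4,8,8,7,3]
final swap a[4],a[9] → [3,3,3,3,3,4,8,8,7,5]; return 4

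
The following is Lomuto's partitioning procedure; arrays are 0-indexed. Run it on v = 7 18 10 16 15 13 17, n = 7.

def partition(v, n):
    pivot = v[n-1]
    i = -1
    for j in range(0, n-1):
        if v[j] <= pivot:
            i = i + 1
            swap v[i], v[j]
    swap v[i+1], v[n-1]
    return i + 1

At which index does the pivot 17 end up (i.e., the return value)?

pivot=17, i=-1
j=0: 7≤17, i=0, swap(0,0) ⇒ 7 18 10 16 15 13 17
j=1: 18>17, skip
j=2: 10≤17, i=1, swap(1,2) ⇒ 7 10 18 16 15 13 17
j=3: 16≤17, i=2, swap(2,3) ⇒ 7 10 16 18 15 13 17
j=4: 15≤17, i=3, swap(3,4) ⇒ 7 10 16 15 18 13 17
j=5: 13≤17, i=4, swap(4,5) ⇒ 7 10 16 15 13 18 17
swap(5,6) ⇒ 7 10 16 15 13 17 18; return 5

5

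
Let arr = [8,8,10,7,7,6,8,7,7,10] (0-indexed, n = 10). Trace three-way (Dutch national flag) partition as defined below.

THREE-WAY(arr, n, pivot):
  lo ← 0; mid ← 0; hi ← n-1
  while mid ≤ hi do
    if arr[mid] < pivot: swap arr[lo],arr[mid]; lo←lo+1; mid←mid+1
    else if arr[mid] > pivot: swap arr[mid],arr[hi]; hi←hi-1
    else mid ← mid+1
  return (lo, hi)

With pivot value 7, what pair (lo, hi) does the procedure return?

(1, 4)

lo=0 mid=0 hi=9
8>7: swap(0,9), hi=8 ⇒ [10,8,10,7,7,6,8,7,7,8]
10>7: swap(0,8), hi=7 ⇒ [7,8,10,7,7,6,8,7,10,8]
7=7: mid=1
8>7: swap(1,7), hi=6 ⇒ [7,7,10,7,7,6,8,8,10,8]
7=7: mid=2
10>7: swap(2,6), hi=5 ⇒ [7,7,8,7,7,6,10,8,10,8]
8>7: swap(2,5), hi=4 ⇒ [7,7,6,7,7,8,10,8,10,8]
6<7: swap(0,2), lo=1 mid=3 ⇒ [6,7,7,7,7,8,10,8,10,8]
7=7: mid=4
7=7: mid=5
done. lo=1 hi=4; arr=[6,7,7,7,7,8,10,8,10,8]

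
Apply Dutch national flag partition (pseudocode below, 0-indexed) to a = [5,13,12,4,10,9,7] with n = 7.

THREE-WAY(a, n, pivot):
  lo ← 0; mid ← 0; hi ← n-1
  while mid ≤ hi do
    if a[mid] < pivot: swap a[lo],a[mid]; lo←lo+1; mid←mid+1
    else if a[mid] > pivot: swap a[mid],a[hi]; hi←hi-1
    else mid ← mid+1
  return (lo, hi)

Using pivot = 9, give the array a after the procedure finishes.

pivot = 9; lo=0, mid=0, hi=6
a[mid]=5<9: swap a[0],a[0]; lo=1,mid=1 → [5,13,12,4,10,9,7]
a[mid]=13>9: swap a[1],a[6]; hi=5 → [5,7,12,4,10,9,13]
a[mid]=7<9: swap a[1],a[1]; lo=2,mid=2 → [5,7,12,4,10,9,13]
a[mid]=12>9: swap a[2],a[5]; hi=4 → [5,7,9,4,10,12,13]
a[mid]=9=9: mid=3
a[mid]=4<9: swap a[2],a[3]; lo=3,mid=4 → [5,7,4,9,10,12,13]
a[mid]=10>9: swap a[4],a[4]; hi=3 → [5,7,4,9,10,12,13]
end: lo=3, hi=3; a = [5,7,4,9,10,12,13]

[5,7,4,9,10,12,13]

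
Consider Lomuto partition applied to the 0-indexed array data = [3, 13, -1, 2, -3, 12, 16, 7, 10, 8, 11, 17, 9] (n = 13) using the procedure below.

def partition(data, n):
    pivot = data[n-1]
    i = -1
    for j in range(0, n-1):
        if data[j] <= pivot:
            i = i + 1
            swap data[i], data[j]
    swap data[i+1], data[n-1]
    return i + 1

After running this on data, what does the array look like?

pivot=9, i=-1
j=0: 3≤9, i=0, swap(0,0) ⇒ [3, 13, -1, 2, -3, 12, 16, 7, 10, 8, 11, 17, 9]
j=1: 13>9, skip
j=2: -1≤9, i=1, swap(1,2) ⇒ [3, -1, 13, 2, -3, 12, 16, 7, 10, 8, 11, 17, 9]
j=3: 2≤9, i=2, swap(2,3) ⇒ [3, -1, 2, 13, -3, 12, 16, 7, 10, 8, 11, 17, 9]
j=4: -3≤9, i=3, swap(3,4) ⇒ [3, -1, 2, -3, 13, 12, 16, 7, 10, 8, 11, 17, 9]
j=5: 12>9, skip
j=6: 16>9, skip
j=7: 7≤9, i=4, swap(4,7) ⇒ [3, -1, 2, -3, 7, 12, 16, 13, 10, 8, 11, 17, 9]
j=8: 10>9, skip
j=9: 8≤9, i=5, swap(5,9) ⇒ [3, -1, 2, -3, 7, 8, 16, 13, 10, 12, 11, 17, 9]
j=10: 11>9, skip
j=11: 17>9, skip
swap(6,12) ⇒ [3, -1, 2, -3, 7, 8, 9, 13, 10, 12, 11, 17, 16]; return 6

[3, -1, 2, -3, 7, 8, 9, 13, 10, 12, 11, 17, 16]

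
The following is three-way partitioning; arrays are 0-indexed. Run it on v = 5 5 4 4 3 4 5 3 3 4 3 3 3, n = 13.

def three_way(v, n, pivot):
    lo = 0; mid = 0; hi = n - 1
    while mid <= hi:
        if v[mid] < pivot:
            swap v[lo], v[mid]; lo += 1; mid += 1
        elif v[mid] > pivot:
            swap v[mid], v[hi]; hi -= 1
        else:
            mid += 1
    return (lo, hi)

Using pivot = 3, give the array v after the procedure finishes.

3 3 3 3 3 3 5 4 4 4 4 5 5

pivot = 3; lo=0, mid=0, hi=12
v[mid]=5>3: swap v[0],v[12]; hi=11 → 3 5 4 4 3 4 5 3 3 4 3 3 5
v[mid]=3=3: mid=1
v[mid]=5>3: swap v[1],v[11]; hi=10 → 3 3 4 4 3 4 5 3 3 4 3 5 5
v[mid]=3=3: mid=2
v[mid]=4>3: swap v[2],v[10]; hi=9 → 3 3 3 4 3 4 5 3 3 4 4 5 5
v[mid]=3=3: mid=3
v[mid]=4>3: swap v[3],v[9]; hi=8 → 3 3 3 4 3 4 5 3 3 4 4 5 5
v[mid]=4>3: swap v[3],v[8]; hi=7 → 3 3 3 3 3 4 5 3 4 4 4 5 5
v[mid]=3=3: mid=4
v[mid]=3=3: mid=5
v[mid]=4>3: swap v[5],v[7]; hi=6 → 3 3 3 3 3 3 5 4 4 4 4 5 5
v[mid]=3=3: mid=6
v[mid]=5>3: swap v[6],v[6]; hi=5 → 3 3 3 3 3 3 5 4 4 4 4 5 5
end: lo=0, hi=5; v = 3 3 3 3 3 3 5 4 4 4 4 5 5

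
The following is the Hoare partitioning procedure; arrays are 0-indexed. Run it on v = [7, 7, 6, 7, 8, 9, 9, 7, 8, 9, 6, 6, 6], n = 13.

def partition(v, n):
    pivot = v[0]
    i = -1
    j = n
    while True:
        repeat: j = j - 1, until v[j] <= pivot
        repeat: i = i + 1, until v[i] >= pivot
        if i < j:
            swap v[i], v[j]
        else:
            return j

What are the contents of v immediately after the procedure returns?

pivot=7
j stops at 12 (6), i stops at 0 (7); swap ⇒ [6, 7, 6, 7, 8, 9, 9, 7, 8, 9, 6, 6, 7]
j stops at 11 (6), i stops at 1 (7); swap ⇒ [6, 6, 6, 7, 8, 9, 9, 7, 8, 9, 6, 7, 7]
j stops at 10 (6), i stops at 3 (7); swap ⇒ [6, 6, 6, 6, 8, 9, 9, 7, 8, 9, 7, 7, 7]
j stops at 7 (7), i stops at 4 (8); swap ⇒ [6, 6, 6, 6, 7, 9, 9, 8, 8, 9, 7, 7, 7]
j stops at 4, i stops at 5; i≥j ⇒ return 4. v=[6, 6, 6, 6, 7, 9, 9, 8, 8, 9, 7, 7, 7]

[6, 6, 6, 6, 7, 9, 9, 8, 8, 9, 7, 7, 7]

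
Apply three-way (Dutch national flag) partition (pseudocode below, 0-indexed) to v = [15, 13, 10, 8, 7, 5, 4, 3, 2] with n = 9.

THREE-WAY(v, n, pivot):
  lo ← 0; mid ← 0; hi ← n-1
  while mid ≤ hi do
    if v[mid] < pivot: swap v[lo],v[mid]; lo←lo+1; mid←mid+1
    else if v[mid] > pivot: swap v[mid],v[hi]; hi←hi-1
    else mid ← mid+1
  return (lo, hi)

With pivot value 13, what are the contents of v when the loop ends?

[2, 10, 8, 7, 5, 4, 3, 13, 15]

lo=0 mid=0 hi=8
15>13: swap(0,8), hi=7 ⇒ [2, 13, 10, 8, 7, 5, 4, 3, 15]
2<13: swap(0,0), lo=1 mid=1 ⇒ [2, 13, 10, 8, 7, 5, 4, 3, 15]
13=13: mid=2
10<13: swap(1,2), lo=2 mid=3 ⇒ [2, 10, 13, 8, 7, 5, 4, 3, 15]
8<13: swap(2,3), lo=3 mid=4 ⇒ [2, 10, 8, 13, 7, 5, 4, 3, 15]
7<13: swap(3,4), lo=4 mid=5 ⇒ [2, 10, 8, 7, 13, 5, 4, 3, 15]
5<13: swap(4,5), lo=5 mid=6 ⇒ [2, 10, 8, 7, 5, 13, 4, 3, 15]
4<13: swap(5,6), lo=6 mid=7 ⇒ [2, 10, 8, 7, 5, 4, 13, 3, 15]
3<13: swap(6,7), lo=7 mid=8 ⇒ [2, 10, 8, 7, 5, 4, 3, 13, 15]
done. lo=7 hi=7; v=[2, 10, 8, 7, 5, 4, 3, 13, 15]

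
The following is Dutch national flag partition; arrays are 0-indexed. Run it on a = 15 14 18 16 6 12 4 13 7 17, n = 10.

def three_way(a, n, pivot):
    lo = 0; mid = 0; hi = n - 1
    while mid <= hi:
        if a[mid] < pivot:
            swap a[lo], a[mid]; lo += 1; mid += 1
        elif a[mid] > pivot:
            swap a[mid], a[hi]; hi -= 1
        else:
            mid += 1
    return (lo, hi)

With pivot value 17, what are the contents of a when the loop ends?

15 14 16 6 12 4 13 7 17 18

lo=0 mid=0 hi=9
15<17: swap(0,0), lo=1 mid=1 ⇒ 15 14 18 16 6 12 4 13 7 17
14<17: swap(1,1), lo=2 mid=2 ⇒ 15 14 18 16 6 12 4 13 7 17
18>17: swap(2,9), hi=8 ⇒ 15 14 17 16 6 12 4 13 7 18
17=17: mid=3
16<17: swap(2,3), lo=3 mid=4 ⇒ 15 14 16 17 6 12 4 13 7 18
6<17: swap(3,4), lo=4 mid=5 ⇒ 15 14 16 6 17 12 4 13 7 18
12<17: swap(4,5), lo=5 mid=6 ⇒ 15 14 16 6 12 17 4 13 7 18
4<17: swap(5,6), lo=6 mid=7 ⇒ 15 14 16 6 12 4 17 13 7 18
13<17: swap(6,7), lo=7 mid=8 ⇒ 15 14 16 6 12 4 13 17 7 18
7<17: swap(7,8), lo=8 mid=9 ⇒ 15 14 16 6 12 4 13 7 17 18
done. lo=8 hi=8; a=15 14 16 6 12 4 13 7 17 18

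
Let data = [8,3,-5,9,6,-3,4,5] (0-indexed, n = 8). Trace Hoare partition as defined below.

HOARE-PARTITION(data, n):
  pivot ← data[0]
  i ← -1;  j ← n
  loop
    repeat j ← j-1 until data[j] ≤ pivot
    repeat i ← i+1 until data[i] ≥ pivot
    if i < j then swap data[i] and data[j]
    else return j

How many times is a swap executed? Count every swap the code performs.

pivot = data[0] = 8; i = -1, j = 8
j→7 (data[7]=5≤8), i→0 (data[0]=8≥8); i<j, swap → [5,3,-5,9,6,-3,4,8]
j→6 (data[6]=4≤8), i→3 (data[3]=9≥8); i<j, swap → [5,3,-5,4,6,-3,9,8]
j→5, i→6; i≥j, return j=5. data = [5,3,-5,4,6,-3,9,8]

2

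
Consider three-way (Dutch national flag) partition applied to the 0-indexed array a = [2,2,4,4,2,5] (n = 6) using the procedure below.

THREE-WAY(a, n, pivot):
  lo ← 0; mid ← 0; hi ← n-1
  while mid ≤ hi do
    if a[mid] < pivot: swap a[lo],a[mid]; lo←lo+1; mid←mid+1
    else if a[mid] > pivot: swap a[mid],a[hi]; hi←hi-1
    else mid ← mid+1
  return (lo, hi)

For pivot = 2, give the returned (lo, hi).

(0, 2)

lo=0 mid=0 hi=5
2=2: mid=1
2=2: mid=2
4>2: swap(2,5), hi=4 ⇒ [2,2,5,4,2,4]
5>2: swap(2,4), hi=3 ⇒ [2,2,2,4,5,4]
2=2: mid=3
4>2: swap(3,3), hi=2 ⇒ [2,2,2,4,5,4]
done. lo=0 hi=2; a=[2,2,2,4,5,4]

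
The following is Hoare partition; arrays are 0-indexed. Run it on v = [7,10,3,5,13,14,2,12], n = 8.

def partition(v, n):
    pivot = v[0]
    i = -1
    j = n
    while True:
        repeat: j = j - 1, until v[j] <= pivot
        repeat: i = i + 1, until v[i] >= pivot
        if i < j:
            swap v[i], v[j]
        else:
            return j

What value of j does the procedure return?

pivot = v[0] = 7; i = -1, j = 8
j→6 (v[6]=2≤7), i→0 (v[0]=7≥7); i<j, swap → [2,10,3,5,13,14,7,12]
j→3 (v[3]=5≤7), i→1 (v[1]=10≥7); i<j, swap → [2,5,3,10,13,14,7,12]
j→2, i→3; i≥j, return j=2. v = [2,5,3,10,13,14,7,12]

2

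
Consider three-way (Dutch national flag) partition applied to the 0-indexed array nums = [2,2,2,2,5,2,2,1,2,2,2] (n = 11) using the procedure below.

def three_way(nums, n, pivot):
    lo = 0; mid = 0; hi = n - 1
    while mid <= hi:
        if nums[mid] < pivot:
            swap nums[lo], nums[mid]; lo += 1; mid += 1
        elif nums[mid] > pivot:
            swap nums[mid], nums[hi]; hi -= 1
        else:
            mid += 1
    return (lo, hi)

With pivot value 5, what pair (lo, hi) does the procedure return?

(10, 10)

lo=0 mid=0 hi=10
2<5: swap(0,0), lo=1 mid=1 ⇒ [2,2,2,2,5,2,2,1,2,2,2]
2<5: swap(1,1), lo=2 mid=2 ⇒ [2,2,2,2,5,2,2,1,2,2,2]
2<5: swap(2,2), lo=3 mid=3 ⇒ [2,2,2,2,5,2,2,1,2,2,2]
2<5: swap(3,3), lo=4 mid=4 ⇒ [2,2,2,2,5,2,2,1,2,2,2]
5=5: mid=5
2<5: swap(4,5), lo=5 mid=6 ⇒ [2,2,2,2,2,5,2,1,2,2,2]
2<5: swap(5,6), lo=6 mid=7 ⇒ [2,2,2,2,2,2,5,1,2,2,2]
1<5: swap(6,7), lo=7 mid=8 ⇒ [2,2,2,2,2,2,1,5,2,2,2]
2<5: swap(7,8), lo=8 mid=9 ⇒ [2,2,2,2,2,2,1,2,5,2,2]
2<5: swap(8,9), lo=9 mid=10 ⇒ [2,2,2,2,2,2,1,2,2,5,2]
2<5: swap(9,10), lo=10 mid=11 ⇒ [2,2,2,2,2,2,1,2,2,2,5]
done. lo=10 hi=10; nums=[2,2,2,2,2,2,1,2,2,2,5]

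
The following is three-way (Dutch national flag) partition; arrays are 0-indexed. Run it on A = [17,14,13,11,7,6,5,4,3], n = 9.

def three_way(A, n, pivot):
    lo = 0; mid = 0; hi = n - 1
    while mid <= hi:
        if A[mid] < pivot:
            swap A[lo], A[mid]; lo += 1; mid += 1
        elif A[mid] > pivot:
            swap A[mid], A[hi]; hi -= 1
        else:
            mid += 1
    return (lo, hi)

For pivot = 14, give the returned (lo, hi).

(7, 7)

pivot = 14; lo=0, mid=0, hi=8
A[mid]=17>14: swap A[0],A[8]; hi=7 → [3,14,13,11,7,6,5,4,17]
A[mid]=3<14: swap A[0],A[0]; lo=1,mid=1 → [3,14,13,11,7,6,5,4,17]
A[mid]=14=14: mid=2
A[mid]=13<14: swap A[1],A[2]; lo=2,mid=3 → [3,13,14,11,7,6,5,4,17]
A[mid]=11<14: swap A[2],A[3]; lo=3,mid=4 → [3,13,11,14,7,6,5,4,17]
A[mid]=7<14: swap A[3],A[4]; lo=4,mid=5 → [3,13,11,7,14,6,5,4,17]
A[mid]=6<14: swap A[4],A[5]; lo=5,mid=6 → [3,13,11,7,6,14,5,4,17]
A[mid]=5<14: swap A[5],A[6]; lo=6,mid=7 → [3,13,11,7,6,5,14,4,17]
A[mid]=4<14: swap A[6],A[7]; lo=7,mid=8 → [3,13,11,7,6,5,4,14,17]
end: lo=7, hi=7; A = [3,13,11,7,6,5,4,14,17]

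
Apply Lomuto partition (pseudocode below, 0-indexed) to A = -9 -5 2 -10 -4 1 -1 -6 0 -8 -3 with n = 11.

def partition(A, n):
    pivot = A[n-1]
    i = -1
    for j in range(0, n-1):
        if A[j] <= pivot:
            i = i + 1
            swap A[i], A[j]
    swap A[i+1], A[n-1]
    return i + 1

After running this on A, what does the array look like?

pivot = A[10] = -3; i = -1
j=0: A[0]=-9 ≤ -3 → i=0, swap A[0],A[0] (no change) → -9 -5 2 -10 -4 1 -1 -6 0 -8 -3
j=1: A[1]=-5 ≤ -3 → i=1, swap A[1],A[1] (no change) → -9 -5 2 -10 -4 1 -1 -6 0 -8 -3
j=2: A[2]=2 > -3 → no swap
j=3: A[3]=-10 ≤ -3 → i=2, swap A[2],A[3] → -9 -5 -10 2 -4 1 -1 -6 0 -8 -3
j=4: A[4]=-4 ≤ -3 → i=3, swap A[3],A[4] → -9 -5 -10 -4 2 1 -1 -6 0 -8 -3
j=5: A[5]=1 > -3 → no swap
j=6: A[6]=-1 > -3 → no swap
j=7: A[7]=-6 ≤ -3 → i=4, swap A[4],A[7] → -9 -5 -10 -4 -6 1 -1 2 0 -8 -3
j=8: A[8]=0 > -3 → no swap
j=9: A[9]=-8 ≤ -3 → i=5, swap A[5],A[9] → -9 -5 -10 -4 -6 -8 -1 2 0 1 -3
final swap A[6],A[10] → -9 -5 -10 -4 -6 -8 -3 2 0 1 -1; return 6

-9 -5 -10 -4 -6 -8 -3 2 0 1 -1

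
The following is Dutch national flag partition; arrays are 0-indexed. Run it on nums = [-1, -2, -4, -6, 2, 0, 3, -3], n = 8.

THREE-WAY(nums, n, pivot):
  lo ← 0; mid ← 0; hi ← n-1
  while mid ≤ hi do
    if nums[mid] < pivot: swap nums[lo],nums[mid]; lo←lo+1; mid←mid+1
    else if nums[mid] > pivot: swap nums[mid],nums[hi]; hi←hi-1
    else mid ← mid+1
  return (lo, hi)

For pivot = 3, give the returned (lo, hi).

(7, 7)

lo=0 mid=0 hi=7
-1<3: swap(0,0), lo=1 mid=1 ⇒ [-1, -2, -4, -6, 2, 0, 3, -3]
-2<3: swap(1,1), lo=2 mid=2 ⇒ [-1, -2, -4, -6, 2, 0, 3, -3]
-4<3: swap(2,2), lo=3 mid=3 ⇒ [-1, -2, -4, -6, 2, 0, 3, -3]
-6<3: swap(3,3), lo=4 mid=4 ⇒ [-1, -2, -4, -6, 2, 0, 3, -3]
2<3: swap(4,4), lo=5 mid=5 ⇒ [-1, -2, -4, -6, 2, 0, 3, -3]
0<3: swap(5,5), lo=6 mid=6 ⇒ [-1, -2, -4, -6, 2, 0, 3, -3]
3=3: mid=7
-3<3: swap(6,7), lo=7 mid=8 ⇒ [-1, -2, -4, -6, 2, 0, -3, 3]
done. lo=7 hi=7; nums=[-1, -2, -4, -6, 2, 0, -3, 3]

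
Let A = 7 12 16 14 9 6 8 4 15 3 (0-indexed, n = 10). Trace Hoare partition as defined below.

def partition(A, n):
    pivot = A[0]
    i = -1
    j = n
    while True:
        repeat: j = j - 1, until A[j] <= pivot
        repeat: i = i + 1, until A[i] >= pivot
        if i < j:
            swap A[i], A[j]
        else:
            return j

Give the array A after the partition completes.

3 4 6 14 9 16 8 12 15 7

pivot=7
j stops at 9 (3), i stops at 0 (7); swap ⇒ 3 12 16 14 9 6 8 4 15 7
j stops at 7 (4), i stops at 1 (12); swap ⇒ 3 4 16 14 9 6 8 12 15 7
j stops at 5 (6), i stops at 2 (16); swap ⇒ 3 4 6 14 9 16 8 12 15 7
j stops at 2, i stops at 3; i≥j ⇒ return 2. A=3 4 6 14 9 16 8 12 15 7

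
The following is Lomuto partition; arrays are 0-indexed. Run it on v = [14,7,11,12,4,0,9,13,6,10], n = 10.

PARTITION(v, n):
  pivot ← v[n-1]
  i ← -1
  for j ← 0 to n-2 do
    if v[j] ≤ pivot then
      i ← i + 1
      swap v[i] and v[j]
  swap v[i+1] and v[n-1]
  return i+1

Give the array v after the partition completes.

[7,4,0,9,6,10,12,13,14,11]

pivot=10, i=-1
j=0: 14>10, skip
j=1: 7≤10, i=0, swap(0,1) ⇒ [7,14,11,12,4,0,9,13,6,10]
j=2: 11>10, skip
j=3: 12>10, skip
j=4: 4≤10, i=1, swap(1,4) ⇒ [7,4,11,12,14,0,9,13,6,10]
j=5: 0≤10, i=2, swap(2,5) ⇒ [7,4,0,12,14,11,9,13,6,10]
j=6: 9≤10, i=3, swap(3,6) ⇒ [7,4,0,9,14,11,12,13,6,10]
j=7: 13>10, skip
j=8: 6≤10, i=4, swap(4,8) ⇒ [7,4,0,9,6,11,12,13,14,10]
swap(5,9) ⇒ [7,4,0,9,6,10,12,13,14,11]; return 5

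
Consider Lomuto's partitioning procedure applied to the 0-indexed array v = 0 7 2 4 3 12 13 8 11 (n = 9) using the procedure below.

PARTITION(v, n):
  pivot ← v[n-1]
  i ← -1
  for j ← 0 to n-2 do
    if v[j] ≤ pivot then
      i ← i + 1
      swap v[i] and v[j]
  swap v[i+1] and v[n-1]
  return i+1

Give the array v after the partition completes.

pivot=11, i=-1
j=0: 0≤11, i=0, swap(0,0) ⇒ 0 7 2 4 3 12 13 8 11
j=1: 7≤11, i=1, swap(1,1) ⇒ 0 7 2 4 3 12 13 8 11
j=2: 2≤11, i=2, swap(2,2) ⇒ 0 7 2 4 3 12 13 8 11
j=3: 4≤11, i=3, swap(3,3) ⇒ 0 7 2 4 3 12 13 8 11
j=4: 3≤11, i=4, swap(4,4) ⇒ 0 7 2 4 3 12 13 8 11
j=5: 12>11, skip
j=6: 13>11, skip
j=7: 8≤11, i=5, swap(5,7) ⇒ 0 7 2 4 3 8 13 12 11
swap(6,8) ⇒ 0 7 2 4 3 8 11 12 13; return 6

0 7 2 4 3 8 11 12 13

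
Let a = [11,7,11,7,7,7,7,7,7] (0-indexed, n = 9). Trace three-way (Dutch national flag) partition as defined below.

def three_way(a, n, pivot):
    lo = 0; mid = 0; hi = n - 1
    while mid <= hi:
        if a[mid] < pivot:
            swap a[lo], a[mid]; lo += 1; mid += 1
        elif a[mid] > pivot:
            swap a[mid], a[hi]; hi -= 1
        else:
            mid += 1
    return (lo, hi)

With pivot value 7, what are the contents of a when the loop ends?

pivot = 7; lo=0, mid=0, hi=8
a[mid]=11>7: swap a[0],a[8]; hi=7 → [7,7,11,7,7,7,7,7,11]
a[mid]=7=7: mid=1
a[mid]=7=7: mid=2
a[mid]=11>7: swap a[2],a[7]; hi=6 → [7,7,7,7,7,7,7,11,11]
a[mid]=7=7: mid=3
a[mid]=7=7: mid=4
a[mid]=7=7: mid=5
a[mid]=7=7: mid=6
a[mid]=7=7: mid=7
end: lo=0, hi=6; a = [7,7,7,7,7,7,7,11,11]

[7,7,7,7,7,7,7,11,11]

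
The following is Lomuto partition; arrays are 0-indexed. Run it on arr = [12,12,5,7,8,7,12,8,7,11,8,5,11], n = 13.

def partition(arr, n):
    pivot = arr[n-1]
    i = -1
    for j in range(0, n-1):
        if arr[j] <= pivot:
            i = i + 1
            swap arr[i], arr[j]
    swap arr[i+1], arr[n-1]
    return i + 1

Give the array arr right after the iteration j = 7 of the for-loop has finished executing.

[5,7,8,7,8,12,12,12,7,11,8,5,11]

pivot=11, i=-1
j=0: 12>11, skip
j=1: 12>11, skip
j=2: 5≤11, i=0, swap(0,2) ⇒ [5,12,12,7,8,7,12,8,7,11,8,5,11]
j=3: 7≤11, i=1, swap(1,3) ⇒ [5,7,12,12,8,7,12,8,7,11,8,5,11]
j=4: 8≤11, i=2, swap(2,4) ⇒ [5,7,8,12,12,7,12,8,7,11,8,5,11]
j=5: 7≤11, i=3, swap(3,5) ⇒ [5,7,8,7,12,12,12,8,7,11,8,5,11]
j=6: 12>11, skip
j=7: 8≤11, i=4, swap(4,7) ⇒ [5,7,8,7,8,12,12,12,7,11,8,5,11]
(after j=7) arr = [5,7,8,7,8,12,12,12,7,11,8,5,11]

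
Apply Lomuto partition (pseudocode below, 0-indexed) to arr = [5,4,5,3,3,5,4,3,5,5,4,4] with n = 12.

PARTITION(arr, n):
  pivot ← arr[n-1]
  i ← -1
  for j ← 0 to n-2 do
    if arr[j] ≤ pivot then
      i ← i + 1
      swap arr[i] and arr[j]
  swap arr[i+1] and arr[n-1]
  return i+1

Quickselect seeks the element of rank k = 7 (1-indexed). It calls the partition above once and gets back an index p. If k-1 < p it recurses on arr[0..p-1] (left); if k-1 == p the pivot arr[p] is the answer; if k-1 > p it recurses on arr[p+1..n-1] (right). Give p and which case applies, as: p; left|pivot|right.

6; pivot

pivot=4, i=-1
j=0: 5>4, skip
j=1: 4≤4, i=0, swap(0,1) ⇒ [4,5,5,3,3,5,4,3,5,5,4,4]
j=2: 5>4, skip
j=3: 3≤4, i=1, swap(1,3) ⇒ [4,3,5,5,3,5,4,3,5,5,4,4]
j=4: 3≤4, i=2, swap(2,4) ⇒ [4,3,3,5,5,5,4,3,5,5,4,4]
j=5: 5>4, skip
j=6: 4≤4, i=3, swap(3,6) ⇒ [4,3,3,4,5,5,5,3,5,5,4,4]
j=7: 3≤4, i=4, swap(4,7) ⇒ [4,3,3,4,3,5,5,5,5,5,4,4]
j=8: 5>4, skip
j=9: 5>4, skip
j=10: 4≤4, i=5, swap(5,10) ⇒ [4,3,3,4,3,4,5,5,5,5,5,4]
swap(6,11) ⇒ [4,3,3,4,3,4,4,5,5,5,5,5]; return 6
p = 6; k-1 = 6 == 6 ⇒ pivot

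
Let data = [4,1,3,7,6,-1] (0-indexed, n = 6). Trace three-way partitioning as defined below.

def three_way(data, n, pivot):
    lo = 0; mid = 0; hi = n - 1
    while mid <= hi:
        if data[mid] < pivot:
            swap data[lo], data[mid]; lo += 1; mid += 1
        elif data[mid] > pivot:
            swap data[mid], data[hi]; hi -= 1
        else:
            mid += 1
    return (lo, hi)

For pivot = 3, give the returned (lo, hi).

(2, 2)

lo=0 mid=0 hi=5
4>3: swap(0,5), hi=4 ⇒ [-1,1,3,7,6,4]
-1<3: swap(0,0), lo=1 mid=1 ⇒ [-1,1,3,7,6,4]
1<3: swap(1,1), lo=2 mid=2 ⇒ [-1,1,3,7,6,4]
3=3: mid=3
7>3: swap(3,4), hi=3 ⇒ [-1,1,3,6,7,4]
6>3: swap(3,3), hi=2 ⇒ [-1,1,3,6,7,4]
done. lo=2 hi=2; data=[-1,1,3,6,7,4]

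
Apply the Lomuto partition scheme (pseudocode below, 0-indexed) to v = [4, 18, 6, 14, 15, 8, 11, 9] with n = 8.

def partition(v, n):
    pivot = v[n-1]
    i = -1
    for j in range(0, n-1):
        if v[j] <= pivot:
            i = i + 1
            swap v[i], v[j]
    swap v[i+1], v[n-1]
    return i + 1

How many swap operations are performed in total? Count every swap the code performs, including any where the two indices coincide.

4

pivot = v[7] = 9; i = -1
j=0: v[0]=4 ≤ 9 → i=0, swap v[0],v[0] (no change) → [4, 18, 6, 14, 15, 8, 11, 9]
j=1: v[1]=18 > 9 → no swap
j=2: v[2]=6 ≤ 9 → i=1, swap v[1],v[2] → [4, 6, 18, 14, 15, 8, 11, 9]
j=3: v[3]=14 > 9 → no swap
j=4: v[4]=15 > 9 → no swap
j=5: v[5]=8 ≤ 9 → i=2, swap v[2],v[5] → [4, 6, 8, 14, 15, 18, 11, 9]
j=6: v[6]=11 > 9 → no swap
final swap v[3],v[7] → [4, 6, 8, 9, 15, 18, 11, 14]; return 3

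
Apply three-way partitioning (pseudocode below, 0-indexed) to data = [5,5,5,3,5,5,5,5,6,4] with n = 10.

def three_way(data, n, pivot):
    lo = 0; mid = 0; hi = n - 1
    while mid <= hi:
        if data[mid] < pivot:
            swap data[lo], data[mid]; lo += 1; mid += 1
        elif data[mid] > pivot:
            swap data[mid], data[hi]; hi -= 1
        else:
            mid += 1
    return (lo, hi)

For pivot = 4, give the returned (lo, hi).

lo=0 mid=0 hi=9
5>4: swap(0,9), hi=8 ⇒ [4,5,5,3,5,5,5,5,6,5]
4=4: mid=1
5>4: swap(1,8), hi=7 ⇒ [4,6,5,3,5,5,5,5,5,5]
6>4: swap(1,7), hi=6 ⇒ [4,5,5,3,5,5,5,6,5,5]
5>4: swap(1,6), hi=5 ⇒ [4,5,5,3,5,5,5,6,5,5]
5>4: swap(1,5), hi=4 ⇒ [4,5,5,3,5,5,5,6,5,5]
5>4: swap(1,4), hi=3 ⇒ [4,5,5,3,5,5,5,6,5,5]
5>4: swap(1,3), hi=2 ⇒ [4,3,5,5,5,5,5,6,5,5]
3<4: swap(0,1), lo=1 mid=2 ⇒ [3,4,5,5,5,5,5,6,5,5]
5>4: swap(2,2), hi=1 ⇒ [3,4,5,5,5,5,5,6,5,5]
done. lo=1 hi=1; data=[3,4,5,5,5,5,5,6,5,5]

(1, 1)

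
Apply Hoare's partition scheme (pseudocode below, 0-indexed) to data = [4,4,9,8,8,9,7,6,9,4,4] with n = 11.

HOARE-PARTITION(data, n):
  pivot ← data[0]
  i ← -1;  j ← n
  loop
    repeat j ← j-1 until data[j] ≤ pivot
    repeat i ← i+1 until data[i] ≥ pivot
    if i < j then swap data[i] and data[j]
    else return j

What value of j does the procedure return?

1

pivot=4
j stops at 10 (4), i stops at 0 (4); swap ⇒ [4,4,9,8,8,9,7,6,9,4,4]
j stops at 9 (4), i stops at 1 (4); swap ⇒ [4,4,9,8,8,9,7,6,9,4,4]
j stops at 1, i stops at 2; i≥j ⇒ return 1. data=[4,4,9,8,8,9,7,6,9,4,4]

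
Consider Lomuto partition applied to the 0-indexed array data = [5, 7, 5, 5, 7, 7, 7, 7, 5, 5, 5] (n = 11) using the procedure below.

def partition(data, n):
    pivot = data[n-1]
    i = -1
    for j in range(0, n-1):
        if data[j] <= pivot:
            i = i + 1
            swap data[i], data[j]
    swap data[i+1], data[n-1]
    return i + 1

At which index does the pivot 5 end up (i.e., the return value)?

pivot=5, i=-1
j=0: 5≤5, i=0, swap(0,0) ⇒ [5, 7, 5, 5, 7, 7, 7, 7, 5, 5, 5]
j=1: 7>5, skip
j=2: 5≤5, i=1, swap(1,2) ⇒ [5, 5, 7, 5, 7, 7, 7, 7, 5, 5, 5]
j=3: 5≤5, i=2, swap(2,3) ⇒ [5, 5, 5, 7, 7, 7, 7, 7, 5, 5, 5]
j=4: 7>5, skip
j=5: 7>5, skip
j=6: 7>5, skip
j=7: 7>5, skip
j=8: 5≤5, i=3, swap(3,8) ⇒ [5, 5, 5, 5, 7, 7, 7, 7, 7, 5, 5]
j=9: 5≤5, i=4, swap(4,9) ⇒ [5, 5, 5, 5, 5, 7, 7, 7, 7, 7, 5]
swap(5,10) ⇒ [5, 5, 5, 5, 5, 5, 7, 7, 7, 7, 7]; return 5

5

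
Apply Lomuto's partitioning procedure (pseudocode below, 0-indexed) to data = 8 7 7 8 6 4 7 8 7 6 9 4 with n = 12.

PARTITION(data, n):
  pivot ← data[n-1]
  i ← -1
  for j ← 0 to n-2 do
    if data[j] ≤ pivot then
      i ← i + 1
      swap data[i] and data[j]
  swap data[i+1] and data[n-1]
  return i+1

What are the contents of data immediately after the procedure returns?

4 4 7 8 6 8 7 8 7 6 9 7

pivot = data[11] = 4; i = -1
j=0: data[0]=8 > 4 → no swap
j=1: data[1]=7 > 4 → no swap
j=2: data[2]=7 > 4 → no swap
j=3: data[3]=8 > 4 → no swap
j=4: data[4]=6 > 4 → no swap
j=5: data[5]=4 ≤ 4 → i=0, swap data[0],data[5] → 4 7 7 8 6 8 7 8 7 6 9 4
j=6: data[6]=7 > 4 → no swap
j=7: data[7]=8 > 4 → no swap
j=8: data[8]=7 > 4 → no swap
j=9: data[9]=6 > 4 → no swap
j=10: data[10]=9 > 4 → no swap
final swap data[1],data[11] → 4 4 7 8 6 8 7 8 7 6 9 7; return 1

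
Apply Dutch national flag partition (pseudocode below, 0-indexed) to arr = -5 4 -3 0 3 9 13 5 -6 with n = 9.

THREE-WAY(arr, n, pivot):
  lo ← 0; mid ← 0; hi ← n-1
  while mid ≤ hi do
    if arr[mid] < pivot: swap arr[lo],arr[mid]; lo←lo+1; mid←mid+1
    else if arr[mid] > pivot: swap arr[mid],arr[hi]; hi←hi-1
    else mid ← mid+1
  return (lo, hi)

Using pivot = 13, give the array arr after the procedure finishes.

pivot = 13; lo=0, mid=0, hi=8
arr[mid]=-5<13: swap arr[0],arr[0]; lo=1,mid=1 → -5 4 -3 0 3 9 13 5 -6
arr[mid]=4<13: swap arr[1],arr[1]; lo=2,mid=2 → -5 4 -3 0 3 9 13 5 -6
arr[mid]=-3<13: swap arr[2],arr[2]; lo=3,mid=3 → -5 4 -3 0 3 9 13 5 -6
arr[mid]=0<13: swap arr[3],arr[3]; lo=4,mid=4 → -5 4 -3 0 3 9 13 5 -6
arr[mid]=3<13: swap arr[4],arr[4]; lo=5,mid=5 → -5 4 -3 0 3 9 13 5 -6
arr[mid]=9<13: swap arr[5],arr[5]; lo=6,mid=6 → -5 4 -3 0 3 9 13 5 -6
arr[mid]=13=13: mid=7
arr[mid]=5<13: swap arr[6],arr[7]; lo=7,mid=8 → -5 4 -3 0 3 9 5 13 -6
arr[mid]=-6<13: swap arr[7],arr[8]; lo=8,mid=9 → -5 4 -3 0 3 9 5 -6 13
end: lo=8, hi=8; arr = -5 4 -3 0 3 9 5 -6 13

-5 4 -3 0 3 9 5 -6 13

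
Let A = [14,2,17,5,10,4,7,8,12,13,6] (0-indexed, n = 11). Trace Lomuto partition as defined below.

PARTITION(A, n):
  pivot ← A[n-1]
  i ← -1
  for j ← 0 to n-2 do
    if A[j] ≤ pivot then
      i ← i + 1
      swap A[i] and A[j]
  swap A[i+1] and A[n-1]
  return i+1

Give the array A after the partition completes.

pivot=6, i=-1
j=0: 14>6, skip
j=1: 2≤6, i=0, swap(0,1) ⇒ [2,14,17,5,10,4,7,8,12,13,6]
j=2: 17>6, skip
j=3: 5≤6, i=1, swap(1,3) ⇒ [2,5,17,14,10,4,7,8,12,13,6]
j=4: 10>6, skip
j=5: 4≤6, i=2, swap(2,5) ⇒ [2,5,4,14,10,17,7,8,12,13,6]
j=6: 7>6, skip
j=7: 8>6, skip
j=8: 12>6, skip
j=9: 13>6, skip
swap(3,10) ⇒ [2,5,4,6,10,17,7,8,12,13,14]; return 3

[2,5,4,6,10,17,7,8,12,13,14]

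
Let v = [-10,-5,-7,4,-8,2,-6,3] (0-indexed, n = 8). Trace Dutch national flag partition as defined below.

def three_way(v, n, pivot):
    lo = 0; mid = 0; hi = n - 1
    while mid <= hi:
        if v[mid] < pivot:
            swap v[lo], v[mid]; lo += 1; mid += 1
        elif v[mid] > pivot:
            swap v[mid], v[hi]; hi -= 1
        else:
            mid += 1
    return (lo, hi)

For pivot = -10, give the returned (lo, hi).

(0, 0)

pivot = -10; lo=0, mid=0, hi=7
v[mid]=-10=-10: mid=1
v[mid]=-5>-10: swap v[1],v[7]; hi=6 → [-10,3,-7,4,-8,2,-6,-5]
v[mid]=3>-10: swap v[1],v[6]; hi=5 → [-10,-6,-7,4,-8,2,3,-5]
v[mid]=-6>-10: swap v[1],v[5]; hi=4 → [-10,2,-7,4,-8,-6,3,-5]
v[mid]=2>-10: swap v[1],v[4]; hi=3 → [-10,-8,-7,4,2,-6,3,-5]
v[mid]=-8>-10: swap v[1],v[3]; hi=2 → [-10,4,-7,-8,2,-6,3,-5]
v[mid]=4>-10: swap v[1],v[2]; hi=1 → [-10,-7,4,-8,2,-6,3,-5]
v[mid]=-7>-10: swap v[1],v[1]; hi=0 → [-10,-7,4,-8,2,-6,3,-5]
end: lo=0, hi=0; v = [-10,-7,4,-8,2,-6,3,-5]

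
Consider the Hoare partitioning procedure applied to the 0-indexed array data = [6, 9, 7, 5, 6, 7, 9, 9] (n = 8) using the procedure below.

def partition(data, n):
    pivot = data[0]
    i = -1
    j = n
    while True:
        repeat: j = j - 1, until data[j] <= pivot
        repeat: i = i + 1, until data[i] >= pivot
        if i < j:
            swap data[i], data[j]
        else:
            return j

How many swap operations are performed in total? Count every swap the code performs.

pivot=6
j stops at 4 (6), i stops at 0 (6); swap ⇒ [6, 9, 7, 5, 6, 7, 9, 9]
j stops at 3 (5), i stops at 1 (9); swap ⇒ [6, 5, 7, 9, 6, 7, 9, 9]
j stops at 1, i stops at 2; i≥j ⇒ return 1. data=[6, 5, 7, 9, 6, 7, 9, 9]

2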